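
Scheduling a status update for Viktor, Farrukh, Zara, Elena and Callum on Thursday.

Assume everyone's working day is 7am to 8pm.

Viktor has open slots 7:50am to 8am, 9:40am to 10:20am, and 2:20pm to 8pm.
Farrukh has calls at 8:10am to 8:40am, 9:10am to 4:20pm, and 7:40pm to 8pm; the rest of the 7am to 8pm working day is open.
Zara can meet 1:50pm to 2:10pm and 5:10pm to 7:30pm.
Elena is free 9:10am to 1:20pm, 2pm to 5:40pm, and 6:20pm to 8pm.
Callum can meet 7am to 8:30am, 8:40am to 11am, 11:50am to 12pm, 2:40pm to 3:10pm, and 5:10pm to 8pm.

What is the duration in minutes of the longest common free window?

Farrukh free within 07:00–20:00: 07:00–08:10, 08:40–09:10, 16:20–19:40.
Viktor ∩ Farrukh: 07:50–08:00, 16:20–19:40.
Viktor ∩ Farrukh ∩ Zara: 17:10–19:30.
Viktor ∩ Farrukh ∩ Zara ∩ Elena: 17:10–17:40, 18:20–19:30.
Viktor ∩ Farrukh ∩ Zara ∩ Elena ∩ Callum: 17:10–17:40, 18:20–19:30.
Common window lengths: 30, 70 min; longest is 70.

70 minutes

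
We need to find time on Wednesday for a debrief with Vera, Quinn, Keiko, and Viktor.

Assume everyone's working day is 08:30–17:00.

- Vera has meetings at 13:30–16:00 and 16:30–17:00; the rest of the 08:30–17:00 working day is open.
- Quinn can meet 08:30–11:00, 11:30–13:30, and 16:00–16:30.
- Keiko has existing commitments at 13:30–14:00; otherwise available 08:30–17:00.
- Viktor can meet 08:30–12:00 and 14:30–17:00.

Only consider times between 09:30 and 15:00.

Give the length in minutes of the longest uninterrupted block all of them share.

Vera free within 08:30–17:00: 08:30–13:30, 16:00–16:30.
Keiko free within 08:30–17:00: 08:30–13:30, 14:00–17:00.
Vera ∩ Quinn: 08:30–11:00, 11:30–13:30, 16:00–16:30.
Vera ∩ Quinn ∩ Keiko: 08:30–11:00, 11:30–13:30, 16:00–16:30.
Vera ∩ Quinn ∩ Keiko ∩ Viktor: 08:30–11:00, 11:30–12:00, 16:00–16:30.
Restricted to 09:30–15:00: 09:30–11:00, 11:30–12:00.
Common window lengths: 90, 30 min; longest is 90.

90 minutes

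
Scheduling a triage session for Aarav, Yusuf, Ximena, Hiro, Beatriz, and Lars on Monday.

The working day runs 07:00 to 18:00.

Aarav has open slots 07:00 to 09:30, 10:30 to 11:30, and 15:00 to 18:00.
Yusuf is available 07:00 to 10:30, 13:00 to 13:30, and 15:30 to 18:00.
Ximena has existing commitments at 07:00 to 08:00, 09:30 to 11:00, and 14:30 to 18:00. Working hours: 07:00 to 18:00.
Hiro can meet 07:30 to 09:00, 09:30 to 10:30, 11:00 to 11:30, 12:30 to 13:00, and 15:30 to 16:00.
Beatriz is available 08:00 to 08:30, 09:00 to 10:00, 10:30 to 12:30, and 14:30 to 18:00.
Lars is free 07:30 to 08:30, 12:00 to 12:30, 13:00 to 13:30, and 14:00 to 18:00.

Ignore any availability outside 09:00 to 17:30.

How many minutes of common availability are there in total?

Ximena free within 07:00–18:00: 08:00–09:30, 11:00–14:30.
Aarav ∩ Yusuf: 07:00–09:30, 15:30–18:00.
Aarav ∩ Yusuf ∩ Ximena: 08:00–09:30.
Aarav ∩ Yusuf ∩ Ximena ∩ Hiro: 08:00–09:00.
Aarav ∩ Yusuf ∩ Ximena ∩ Hiro ∩ Beatriz: 08:00–08:30.
Aarav ∩ Yusuf ∩ Ximena ∩ Hiro ∩ Beatriz ∩ Lars: 08:00–08:30.
Restricted to 09:00–17:30: (none).
Total common minutes: 0.

0 minutes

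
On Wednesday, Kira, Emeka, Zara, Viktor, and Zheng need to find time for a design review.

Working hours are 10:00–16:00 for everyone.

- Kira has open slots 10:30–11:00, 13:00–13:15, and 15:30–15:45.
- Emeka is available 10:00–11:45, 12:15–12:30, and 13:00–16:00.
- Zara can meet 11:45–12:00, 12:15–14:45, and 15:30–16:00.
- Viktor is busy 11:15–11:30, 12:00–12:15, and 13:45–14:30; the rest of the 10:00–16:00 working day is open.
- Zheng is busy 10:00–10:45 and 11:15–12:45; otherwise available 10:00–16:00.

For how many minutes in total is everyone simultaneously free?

Viktor free within 10:00–16:00: 10:00–11:15, 11:30–12:00, 12:15–13:45, 14:30–16:00.
Zheng free within 10:00–16:00: 10:45–11:15, 12:45–16:00.
Kira ∩ Emeka: 10:30–11:00, 13:00–13:15, 15:30–15:45.
Kira ∩ Emeka ∩ Zara: 13:00–13:15, 15:30–15:45.
Kira ∩ Emeka ∩ Zara ∩ Viktor: 13:00–13:15, 15:30–15:45.
Kira ∩ Emeka ∩ Zara ∩ Viktor ∩ Zheng: 13:00–13:15, 15:30–15:45.
Total common minutes: 15 + 15 = 30.

30 minutes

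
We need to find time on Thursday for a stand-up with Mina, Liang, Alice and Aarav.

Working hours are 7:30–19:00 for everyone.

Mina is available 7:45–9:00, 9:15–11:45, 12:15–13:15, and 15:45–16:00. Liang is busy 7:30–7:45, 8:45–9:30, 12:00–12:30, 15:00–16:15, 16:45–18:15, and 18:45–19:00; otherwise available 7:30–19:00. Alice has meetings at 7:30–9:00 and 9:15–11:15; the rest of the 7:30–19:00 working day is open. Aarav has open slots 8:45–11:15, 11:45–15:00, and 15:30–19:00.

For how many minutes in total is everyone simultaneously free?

Liang free within 07:30–19:00: 07:45–08:45, 09:30–12:00, 12:30–15:00, 16:15–16:45, 18:15–18:45.
Alice free within 07:30–19:00: 09:00–09:15, 11:15–19:00.
Mina ∩ Liang: 07:45–08:45, 09:30–11:45, 12:30–13:15.
Mina ∩ Liang ∩ Alice: 11:15–11:45, 12:30–13:15.
Mina ∩ Liang ∩ Alice ∩ Aarav: 12:30–13:15.
Total common minutes: 45.

45 minutes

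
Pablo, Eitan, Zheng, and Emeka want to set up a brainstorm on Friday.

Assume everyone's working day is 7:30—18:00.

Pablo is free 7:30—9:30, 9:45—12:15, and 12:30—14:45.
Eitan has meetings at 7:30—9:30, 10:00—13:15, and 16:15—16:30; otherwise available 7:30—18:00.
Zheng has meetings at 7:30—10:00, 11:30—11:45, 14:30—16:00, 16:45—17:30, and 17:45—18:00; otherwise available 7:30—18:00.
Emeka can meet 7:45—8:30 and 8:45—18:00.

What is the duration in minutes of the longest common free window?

Eitan free within 07:30–18:00: 09:30–10:00, 13:15–16:15, 16:30–18:00.
Zheng free within 07:30–18:00: 10:00–11:30, 11:45–14:30, 16:00–16:45, 17:30–17:45.
Pablo ∩ Eitan: 09:45–10:00, 13:15–14:45.
Pablo ∩ Eitan ∩ Zheng: 13:15–14:30.
Pablo ∩ Eitan ∩ Zheng ∩ Emeka: 13:15–14:30.
Single common window of 75 minutes.

75 minutes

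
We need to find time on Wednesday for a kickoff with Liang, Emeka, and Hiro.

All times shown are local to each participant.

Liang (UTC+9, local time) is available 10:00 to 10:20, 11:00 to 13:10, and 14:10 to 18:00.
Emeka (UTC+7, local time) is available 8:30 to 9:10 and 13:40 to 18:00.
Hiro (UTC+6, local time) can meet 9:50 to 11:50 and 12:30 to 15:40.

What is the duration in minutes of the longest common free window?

Liang → UTC: 01:00–01:20, 02:00–04:10, 05:10–09:00.
Emeka → UTC: 01:30–02:10, 06:40–11:00.
Hiro → UTC: 03:50–05:50, 06:30–09:40.
Liang ∩ Emeka: 02:00–02:10, 06:40–09:00.
Liang ∩ Emeka ∩ Hiro: 06:40–09:00.
Single common window of 140 minutes.

140 minutes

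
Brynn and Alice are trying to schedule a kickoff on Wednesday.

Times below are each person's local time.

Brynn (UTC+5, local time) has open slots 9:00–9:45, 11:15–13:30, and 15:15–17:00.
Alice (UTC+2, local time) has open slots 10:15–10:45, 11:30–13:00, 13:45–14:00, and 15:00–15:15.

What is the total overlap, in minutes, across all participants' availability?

Brynn → UTC: 04:00–04:45, 06:15–08:30, 10:15–12:00.
Alice → UTC: 08:15–08:45, 09:30–11:00, 11:45–12:00, 13:00–13:15.
Brynn ∩ Alice: 08:15–08:30, 10:15–11:00, 11:45–12:00.
Total common minutes: 15 + 45 + 15 = 75.

75 minutes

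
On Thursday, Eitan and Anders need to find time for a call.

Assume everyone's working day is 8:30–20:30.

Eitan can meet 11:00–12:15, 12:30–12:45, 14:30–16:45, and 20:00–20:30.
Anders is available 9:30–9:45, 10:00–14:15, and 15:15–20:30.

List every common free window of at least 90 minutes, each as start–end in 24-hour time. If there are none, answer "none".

Eitan ∩ Anders: 11:00–12:15, 12:30–12:45, 15:15–16:45, 20:00–20:30.
Windows ≥ 90 min: 15:15–16:45.

15:15–16:45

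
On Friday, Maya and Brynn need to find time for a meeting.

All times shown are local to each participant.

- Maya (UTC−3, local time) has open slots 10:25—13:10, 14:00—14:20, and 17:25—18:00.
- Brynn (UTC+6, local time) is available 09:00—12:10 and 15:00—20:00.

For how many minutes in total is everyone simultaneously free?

35 minutes

Maya → UTC: 13:25–16:10, 17:00–17:20, 20:25–21:00.
Brynn → UTC: 03:00–06:10, 09:00–14:00.
Maya ∩ Brynn: 13:25–14:00.
Total common minutes: 35.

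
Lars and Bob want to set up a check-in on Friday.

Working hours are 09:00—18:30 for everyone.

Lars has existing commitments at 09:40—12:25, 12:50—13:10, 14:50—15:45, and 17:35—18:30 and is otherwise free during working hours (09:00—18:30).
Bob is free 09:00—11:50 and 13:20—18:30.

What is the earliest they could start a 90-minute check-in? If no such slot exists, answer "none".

13:20

Lars free within 09:00–18:30: 09:00–09:40, 12:25–12:50, 13:10–14:50, 15:45–17:35.
Lars ∩ Bob: 09:00–09:40, 13:20–14:50, 15:45–17:35.
Windows ≥ 90 min: 13:20–14:50, 15:45–17:35.
Earliest such window starts at 13:20.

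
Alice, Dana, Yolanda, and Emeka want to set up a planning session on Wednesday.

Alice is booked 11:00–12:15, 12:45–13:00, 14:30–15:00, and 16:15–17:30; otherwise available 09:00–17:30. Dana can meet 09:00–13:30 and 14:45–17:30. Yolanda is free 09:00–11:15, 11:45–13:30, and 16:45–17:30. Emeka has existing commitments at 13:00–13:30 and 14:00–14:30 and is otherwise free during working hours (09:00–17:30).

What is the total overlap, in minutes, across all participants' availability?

150 minutes

Alice free within 09:00–17:30: 09:00–11:00, 12:15–12:45, 13:00–14:30, 15:00–16:15.
Emeka free within 09:00–17:30: 09:00–13:00, 13:30–14:00, 14:30–17:30.
Alice ∩ Dana: 09:00–11:00, 12:15–12:45, 13:00–13:30, 15:00–16:15.
Alice ∩ Dana ∩ Yolanda: 09:00–11:00, 12:15–12:45, 13:00–13:30.
Alice ∩ Dana ∩ Yolanda ∩ Emeka: 09:00–11:00, 12:15–12:45.
Total common minutes: 120 + 30 = 150.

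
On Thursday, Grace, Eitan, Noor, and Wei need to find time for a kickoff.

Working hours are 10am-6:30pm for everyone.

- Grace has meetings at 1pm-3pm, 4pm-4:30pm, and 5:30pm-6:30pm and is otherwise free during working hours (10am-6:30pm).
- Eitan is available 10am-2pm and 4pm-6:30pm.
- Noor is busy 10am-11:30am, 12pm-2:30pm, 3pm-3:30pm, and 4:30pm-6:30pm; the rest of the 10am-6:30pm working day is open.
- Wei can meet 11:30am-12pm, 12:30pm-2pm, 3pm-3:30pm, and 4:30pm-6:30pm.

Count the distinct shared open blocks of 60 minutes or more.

0

Grace free within 10:00–18:30: 10:00–13:00, 15:00–16:00, 16:30–17:30.
Noor free within 10:00–18:30: 11:30–12:00, 14:30–15:00, 15:30–16:30.
Grace ∩ Eitan: 10:00–13:00, 16:30–17:30.
Grace ∩ Eitan ∩ Noor: 11:30–12:00.
Grace ∩ Eitan ∩ Noor ∩ Wei: 11:30–12:00.
Windows ≥ 60 min: (none).
That's 0 windows.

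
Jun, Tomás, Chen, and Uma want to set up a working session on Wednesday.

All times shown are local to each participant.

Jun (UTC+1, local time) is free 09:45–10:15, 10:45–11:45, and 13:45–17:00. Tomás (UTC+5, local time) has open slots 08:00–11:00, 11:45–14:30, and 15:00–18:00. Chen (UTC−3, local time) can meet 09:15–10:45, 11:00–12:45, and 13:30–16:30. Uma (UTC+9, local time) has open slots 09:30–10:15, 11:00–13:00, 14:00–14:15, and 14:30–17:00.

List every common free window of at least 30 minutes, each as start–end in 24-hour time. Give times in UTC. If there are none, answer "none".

Jun → UTC: 08:45–09:15, 09:45–10:45, 12:45–16:00.
Tomás → UTC: 03:00–06:00, 06:45–09:30, 10:00–13:00.
Chen → UTC: 12:15–13:45, 14:00–15:45, 16:30–19:30.
Uma → UTC: 00:30–01:15, 02:00–04:00, 05:00–05:15, 05:30–08:00.
Jun ∩ Tomás: 08:45–09:15, 10:00–10:45, 12:45–13:00.
Jun ∩ Tomás ∩ Chen: 12:45–13:00.
Jun ∩ Tomás ∩ Chen ∩ Uma: (none).
Windows ≥ 30 min: (none).

none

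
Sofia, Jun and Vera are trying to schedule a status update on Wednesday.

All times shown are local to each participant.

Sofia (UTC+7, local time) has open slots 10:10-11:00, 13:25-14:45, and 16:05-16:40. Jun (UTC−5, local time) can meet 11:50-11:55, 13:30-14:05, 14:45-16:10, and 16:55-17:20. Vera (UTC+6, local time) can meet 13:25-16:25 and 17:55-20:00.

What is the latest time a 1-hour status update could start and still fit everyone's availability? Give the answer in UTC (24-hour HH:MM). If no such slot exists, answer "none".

Sofia → UTC: 03:10–04:00, 06:25–07:45, 09:05–09:40.
Jun → UTC: 16:50–16:55, 18:30–19:05, 19:45–21:10, 21:55–22:20.
Vera → UTC: 07:25–10:25, 11:55–14:00.
Sofia ∩ Jun: (none).
Sofia ∩ Jun ∩ Vera: (none).
Windows ≥ 60 min: (none).

none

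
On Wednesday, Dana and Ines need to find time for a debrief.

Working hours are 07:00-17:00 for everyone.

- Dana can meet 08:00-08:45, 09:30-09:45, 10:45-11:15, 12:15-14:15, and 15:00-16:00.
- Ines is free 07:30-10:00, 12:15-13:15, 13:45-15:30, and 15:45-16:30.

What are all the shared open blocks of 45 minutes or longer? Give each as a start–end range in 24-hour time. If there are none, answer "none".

Dana ∩ Ines: 08:00–08:45, 09:30–09:45, 12:15–13:15, 13:45–14:15, 15:00–15:30, 15:45–16:00.
Windows ≥ 45 min: 08:00–08:45, 12:15–13:15.

08:00–08:45, 12:15–13:15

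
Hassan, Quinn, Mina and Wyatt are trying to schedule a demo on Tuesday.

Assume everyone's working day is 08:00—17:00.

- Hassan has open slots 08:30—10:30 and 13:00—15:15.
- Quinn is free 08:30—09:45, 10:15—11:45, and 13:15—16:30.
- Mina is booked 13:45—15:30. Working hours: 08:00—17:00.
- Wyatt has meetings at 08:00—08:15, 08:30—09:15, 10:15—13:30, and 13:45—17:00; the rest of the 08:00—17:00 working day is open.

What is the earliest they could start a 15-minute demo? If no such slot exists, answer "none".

09:15

Mina free within 08:00–17:00: 08:00–13:45, 15:30–17:00.
Wyatt free within 08:00–17:00: 08:15–08:30, 09:15–10:15, 13:30–13:45.
Hassan ∩ Quinn: 08:30–09:45, 10:15–10:30, 13:15–15:15.
Hassan ∩ Quinn ∩ Mina: 08:30–09:45, 10:15–10:30, 13:15–13:45.
Hassan ∩ Quinn ∩ Mina ∩ Wyatt: 09:15–09:45, 13:30–13:45.
Windows ≥ 15 min: 09:15–09:45, 13:30–13:45.
Earliest such window starts at 09:15.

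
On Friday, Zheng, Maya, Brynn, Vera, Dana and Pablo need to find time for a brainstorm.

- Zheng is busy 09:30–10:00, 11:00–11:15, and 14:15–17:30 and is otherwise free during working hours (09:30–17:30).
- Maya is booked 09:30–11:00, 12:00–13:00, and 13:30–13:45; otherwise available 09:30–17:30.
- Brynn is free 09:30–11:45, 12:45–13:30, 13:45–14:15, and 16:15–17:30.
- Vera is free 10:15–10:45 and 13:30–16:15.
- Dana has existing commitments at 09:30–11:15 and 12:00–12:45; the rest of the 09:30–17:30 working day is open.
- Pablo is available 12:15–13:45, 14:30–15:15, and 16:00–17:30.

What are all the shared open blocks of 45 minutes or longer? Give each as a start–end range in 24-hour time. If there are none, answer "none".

Zheng free within 09:30–17:30: 10:00–11:00, 11:15–14:15.
Maya free within 09:30–17:30: 11:00–12:00, 13:00–13:30, 13:45–17:30.
Dana free within 09:30–17:30: 11:15–12:00, 12:45–17:30.
Zheng ∩ Maya: 11:15–12:00, 13:00–13:30, 13:45–14:15.
Zheng ∩ Maya ∩ Brynn: 11:15–11:45, 13:00–13:30, 13:45–14:15.
Zheng ∩ Maya ∩ Brynn ∩ Vera: 13:45–14:15.
Zheng ∩ Maya ∩ Brynn ∩ Vera ∩ Dana: 13:45–14:15.
Zheng ∩ Maya ∩ Brynn ∩ Vera ∩ Dana ∩ Pablo: (none).
Windows ≥ 45 min: (none).

none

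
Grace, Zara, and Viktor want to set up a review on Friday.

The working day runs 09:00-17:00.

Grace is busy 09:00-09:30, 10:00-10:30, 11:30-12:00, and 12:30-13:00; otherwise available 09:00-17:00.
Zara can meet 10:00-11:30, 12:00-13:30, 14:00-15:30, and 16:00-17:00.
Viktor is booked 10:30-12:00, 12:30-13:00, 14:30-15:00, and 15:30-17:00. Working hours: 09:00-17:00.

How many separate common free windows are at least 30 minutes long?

Grace free within 09:00–17:00: 09:30–10:00, 10:30–11:30, 12:00–12:30, 13:00–17:00.
Viktor free within 09:00–17:00: 09:00–10:30, 12:00–12:30, 13:00–14:30, 15:00–15:30.
Grace ∩ Zara: 10:30–11:30, 12:00–12:30, 13:00–13:30, 14:00–15:30, 16:00–17:00.
Grace ∩ Zara ∩ Viktor: 12:00–12:30, 13:00–13:30, 14:00–14:30, 15:00–15:30.
Windows ≥ 30 min: 12:00–12:30, 13:00–13:30, 14:00–14:30, 15:00–15:30.
That's 4 windows.

4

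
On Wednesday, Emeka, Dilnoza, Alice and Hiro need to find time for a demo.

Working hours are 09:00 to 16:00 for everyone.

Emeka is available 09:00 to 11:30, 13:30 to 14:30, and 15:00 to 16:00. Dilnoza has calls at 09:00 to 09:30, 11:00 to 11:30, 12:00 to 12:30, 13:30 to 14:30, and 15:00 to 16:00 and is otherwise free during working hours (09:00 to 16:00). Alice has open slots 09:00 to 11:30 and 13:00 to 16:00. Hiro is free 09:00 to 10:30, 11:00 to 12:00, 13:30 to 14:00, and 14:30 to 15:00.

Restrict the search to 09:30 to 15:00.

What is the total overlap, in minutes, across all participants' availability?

Dilnoza free within 09:00–16:00: 09:30–11:00, 11:30–12:00, 12:30–13:30, 14:30–15:00.
Emeka ∩ Dilnoza: 09:30–11:00.
Emeka ∩ Dilnoza ∩ Alice: 09:30–11:00.
Emeka ∩ Dilnoza ∩ Alice ∩ Hiro: 09:30–10:30.
Restricted to 09:30–15:00: 09:30–10:30.
Total common minutes: 60.

60 minutes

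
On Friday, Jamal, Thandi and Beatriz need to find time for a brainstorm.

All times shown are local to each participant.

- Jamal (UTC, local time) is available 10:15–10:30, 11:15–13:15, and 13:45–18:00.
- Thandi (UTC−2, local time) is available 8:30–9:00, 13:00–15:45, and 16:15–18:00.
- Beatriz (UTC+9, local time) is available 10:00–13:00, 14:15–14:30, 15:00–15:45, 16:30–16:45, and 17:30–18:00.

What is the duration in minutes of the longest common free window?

0 minutes

Jamal → UTC: 10:15–10:30, 11:15–13:15, 13:45–18:00.
Thandi → UTC: 10:30–11:00, 15:00–17:45, 18:15–20:00.
Beatriz → UTC: 01:00–04:00, 05:15–05:30, 06:00–06:45, 07:30–07:45, 08:30–09:00.
Jamal ∩ Thandi: 15:00–17:45.
Jamal ∩ Thandi ∩ Beatriz: (none).
No common window.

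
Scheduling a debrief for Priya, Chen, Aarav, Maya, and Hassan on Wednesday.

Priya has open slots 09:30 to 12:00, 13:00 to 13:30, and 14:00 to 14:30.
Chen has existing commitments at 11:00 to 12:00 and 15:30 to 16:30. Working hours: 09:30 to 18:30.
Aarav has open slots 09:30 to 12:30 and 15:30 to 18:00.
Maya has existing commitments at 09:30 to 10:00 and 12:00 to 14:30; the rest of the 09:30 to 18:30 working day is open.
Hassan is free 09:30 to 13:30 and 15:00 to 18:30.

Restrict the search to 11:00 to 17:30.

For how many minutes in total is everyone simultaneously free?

Chen free within 09:30–18:30: 09:30–11:00, 12:00–15:30, 16:30–18:30.
Maya free within 09:30–18:30: 10:00–12:00, 14:30–18:30.
Priya ∩ Chen: 09:30–11:00, 13:00–13:30, 14:00–14:30.
Priya ∩ Chen ∩ Aarav: 09:30–11:00.
Priya ∩ Chen ∩ Aarav ∩ Maya: 10:00–11:00.
Priya ∩ Chen ∩ Aarav ∩ Maya ∩ Hassan: 10:00–11:00.
Restricted to 11:00–17:30: (none).
Total common minutes: 0.

0 minutes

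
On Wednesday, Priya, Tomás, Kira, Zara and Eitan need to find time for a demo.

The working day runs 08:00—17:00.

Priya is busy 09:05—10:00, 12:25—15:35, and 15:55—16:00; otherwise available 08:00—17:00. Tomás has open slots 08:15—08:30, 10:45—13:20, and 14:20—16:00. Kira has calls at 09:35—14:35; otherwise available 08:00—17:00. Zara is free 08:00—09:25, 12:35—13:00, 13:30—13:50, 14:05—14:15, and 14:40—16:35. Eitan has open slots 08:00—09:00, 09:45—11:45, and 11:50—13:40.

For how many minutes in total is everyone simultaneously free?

15 minutes

Priya free within 08:00–17:00: 08:00–09:05, 10:00–12:25, 15:35–15:55, 16:00–17:00.
Kira free within 08:00–17:00: 08:00–09:35, 14:35–17:00.
Priya ∩ Tomás: 08:15–08:30, 10:45–12:25, 15:35–15:55.
Priya ∩ Tomás ∩ Kira: 08:15–08:30, 15:35–15:55.
Priya ∩ Tomás ∩ Kira ∩ Zara: 08:15–08:30, 15:35–15:55.
Priya ∩ Tomás ∩ Kira ∩ Zara ∩ Eitan: 08:15–08:30.
Total common minutes: 15.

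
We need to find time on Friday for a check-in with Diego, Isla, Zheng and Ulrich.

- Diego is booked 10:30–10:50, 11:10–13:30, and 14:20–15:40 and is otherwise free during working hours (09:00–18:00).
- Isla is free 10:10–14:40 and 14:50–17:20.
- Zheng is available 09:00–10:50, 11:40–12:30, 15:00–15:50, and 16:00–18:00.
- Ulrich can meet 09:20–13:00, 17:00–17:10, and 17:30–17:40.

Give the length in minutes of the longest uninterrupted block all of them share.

20 minutes

Diego free within 09:00–18:00: 09:00–10:30, 10:50–11:10, 13:30–14:20, 15:40–18:00.
Diego ∩ Isla: 10:10–10:30, 10:50–11:10, 13:30–14:20, 15:40–17:20.
Diego ∩ Isla ∩ Zheng: 10:10–10:30, 15:40–15:50, 16:00–17:20.
Diego ∩ Isla ∩ Zheng ∩ Ulrich: 10:10–10:30, 17:00–17:10.
Common window lengths: 20, 10 min; longest is 20.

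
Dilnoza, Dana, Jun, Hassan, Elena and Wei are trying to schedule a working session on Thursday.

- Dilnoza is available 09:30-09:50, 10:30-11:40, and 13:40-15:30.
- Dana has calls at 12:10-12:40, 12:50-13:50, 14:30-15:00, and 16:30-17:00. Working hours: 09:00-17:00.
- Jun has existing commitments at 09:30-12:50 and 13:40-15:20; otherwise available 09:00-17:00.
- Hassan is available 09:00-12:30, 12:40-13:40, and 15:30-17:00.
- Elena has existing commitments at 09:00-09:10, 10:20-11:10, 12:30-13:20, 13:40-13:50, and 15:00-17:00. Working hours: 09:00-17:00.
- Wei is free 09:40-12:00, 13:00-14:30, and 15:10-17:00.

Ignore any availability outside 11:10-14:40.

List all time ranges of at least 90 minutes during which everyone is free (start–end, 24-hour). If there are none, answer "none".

Dana free within 09:00–17:00: 09:00–12:10, 12:40–12:50, 13:50–14:30, 15:00–16:30.
Jun free within 09:00–17:00: 09:00–09:30, 12:50–13:40, 15:20–17:00.
Elena free within 09:00–17:00: 09:10–10:20, 11:10–12:30, 13:20–13:40, 13:50–15:00.
Dilnoza ∩ Dana: 09:30–09:50, 10:30–11:40, 13:50–14:30, 15:00–15:30.
Dilnoza ∩ Dana ∩ Jun: 15:20–15:30.
Dilnoza ∩ Dana ∩ Jun ∩ Hassan: (none).
Dilnoza ∩ Dana ∩ Jun ∩ Hassan ∩ Elena: (none).
Dilnoza ∩ Dana ∩ Jun ∩ Hassan ∩ Elena ∩ Wei: (none).
Restricted to 11:10–14:40: (none).
Windows ≥ 90 min: (none).

none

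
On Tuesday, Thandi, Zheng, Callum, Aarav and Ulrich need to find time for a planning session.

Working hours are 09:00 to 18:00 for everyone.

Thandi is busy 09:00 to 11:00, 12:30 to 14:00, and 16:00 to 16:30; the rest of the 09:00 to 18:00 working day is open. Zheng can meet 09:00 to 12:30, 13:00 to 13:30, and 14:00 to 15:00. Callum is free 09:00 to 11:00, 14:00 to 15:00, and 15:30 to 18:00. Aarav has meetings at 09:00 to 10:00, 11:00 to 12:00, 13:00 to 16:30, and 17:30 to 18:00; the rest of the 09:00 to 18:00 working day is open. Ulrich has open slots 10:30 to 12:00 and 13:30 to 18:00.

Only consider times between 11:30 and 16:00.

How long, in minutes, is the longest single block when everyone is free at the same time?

Thandi free within 09:00–18:00: 11:00–12:30, 14:00–16:00, 16:30–18:00.
Aarav free within 09:00–18:00: 10:00–11:00, 12:00–13:00, 16:30–17:30.
Thandi ∩ Zheng: 11:00–12:30, 14:00–15:00.
Thandi ∩ Zheng ∩ Callum: 14:00–15:00.
Thandi ∩ Zheng ∩ Callum ∩ Aarav: (none).
Thandi ∩ Zheng ∩ Callum ∩ Aarav ∩ Ulrich: (none).
Restricted to 11:30–16:00: (none).
No common window.

0 minutes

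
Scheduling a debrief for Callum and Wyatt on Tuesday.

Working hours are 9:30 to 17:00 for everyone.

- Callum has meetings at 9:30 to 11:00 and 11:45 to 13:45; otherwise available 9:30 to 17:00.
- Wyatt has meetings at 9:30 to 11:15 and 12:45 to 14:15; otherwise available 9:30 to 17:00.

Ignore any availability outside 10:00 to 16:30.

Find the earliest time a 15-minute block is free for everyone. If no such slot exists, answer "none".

11:15

Callum free within 09:30–17:00: 11:00–11:45, 13:45–17:00.
Wyatt free within 09:30–17:00: 11:15–12:45, 14:15–17:00.
Callum ∩ Wyatt: 11:15–11:45, 14:15–17:00.
Restricted to 10:00–16:30: 11:15–11:45, 14:15–16:30.
Windows ≥ 15 min: 11:15–11:45, 14:15–16:30.
Earliest such window starts at 11:15.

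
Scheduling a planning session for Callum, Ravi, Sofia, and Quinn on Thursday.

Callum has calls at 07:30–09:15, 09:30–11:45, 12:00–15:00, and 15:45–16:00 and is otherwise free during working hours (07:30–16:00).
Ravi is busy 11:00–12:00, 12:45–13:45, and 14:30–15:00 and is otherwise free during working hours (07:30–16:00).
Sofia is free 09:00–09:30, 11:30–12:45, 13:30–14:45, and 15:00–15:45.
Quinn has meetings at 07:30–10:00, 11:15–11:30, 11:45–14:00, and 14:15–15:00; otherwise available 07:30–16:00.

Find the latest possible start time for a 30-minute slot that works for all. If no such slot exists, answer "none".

Callum free within 07:30–16:00: 09:15–09:30, 11:45–12:00, 15:00–15:45.
Ravi free within 07:30–16:00: 07:30–11:00, 12:00–12:45, 13:45–14:30, 15:00–16:00.
Quinn free within 07:30–16:00: 10:00–11:15, 11:30–11:45, 14:00–14:15, 15:00–16:00.
Callum ∩ Ravi: 09:15–09:30, 15:00–15:45.
Callum ∩ Ravi ∩ Sofia: 09:15–09:30, 15:00–15:45.
Callum ∩ Ravi ∩ Sofia ∩ Quinn: 15:00–15:45.
Windows ≥ 30 min: 15:00–15:45.
Latest start in the last window 15:00–15:45 is 15:45 − 30 min = 15:15.

15:15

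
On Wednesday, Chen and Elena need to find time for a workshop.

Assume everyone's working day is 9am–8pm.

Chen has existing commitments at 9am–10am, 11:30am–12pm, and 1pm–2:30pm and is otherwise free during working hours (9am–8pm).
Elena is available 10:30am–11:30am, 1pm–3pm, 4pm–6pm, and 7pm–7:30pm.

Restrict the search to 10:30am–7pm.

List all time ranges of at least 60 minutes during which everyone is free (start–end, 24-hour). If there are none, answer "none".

10:30–11:30, 16:00–18:00

Chen free within 09:00–20:00: 10:00–11:30, 12:00–13:00, 14:30–20:00.
Chen ∩ Elena: 10:30–11:30, 14:30–15:00, 16:00–18:00, 19:00–19:30.
Restricted to 10:30–19:00: 10:30–11:30, 14:30–15:00, 16:00–18:00.
Windows ≥ 60 min: 10:30–11:30, 16:00–18:00.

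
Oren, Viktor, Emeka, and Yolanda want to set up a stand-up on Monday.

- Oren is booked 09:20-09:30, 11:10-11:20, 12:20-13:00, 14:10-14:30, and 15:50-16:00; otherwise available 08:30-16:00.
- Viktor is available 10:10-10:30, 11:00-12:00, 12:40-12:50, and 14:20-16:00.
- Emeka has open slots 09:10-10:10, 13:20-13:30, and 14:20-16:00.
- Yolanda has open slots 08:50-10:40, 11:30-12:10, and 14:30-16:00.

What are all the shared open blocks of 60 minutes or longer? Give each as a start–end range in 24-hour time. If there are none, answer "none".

Oren free within 08:30–16:00: 08:30–09:20, 09:30–11:10, 11:20–12:20, 13:00–14:10, 14:30–15:50.
Oren ∩ Viktor: 10:10–10:30, 11:00–11:10, 11:20–12:00, 14:30–15:50.
Oren ∩ Viktor ∩ Emeka: 14:30–15:50.
Oren ∩ Viktor ∩ Emeka ∩ Yolanda: 14:30–15:50.
Windows ≥ 60 min: 14:30–15:50.

14:30–15:50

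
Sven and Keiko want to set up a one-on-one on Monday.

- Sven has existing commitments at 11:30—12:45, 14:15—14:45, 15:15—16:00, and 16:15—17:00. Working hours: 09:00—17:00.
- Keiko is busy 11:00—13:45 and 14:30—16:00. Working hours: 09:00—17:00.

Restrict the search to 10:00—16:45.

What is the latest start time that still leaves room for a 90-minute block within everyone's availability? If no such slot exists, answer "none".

Sven free within 09:00–17:00: 09:00–11:30, 12:45–14:15, 14:45–15:15, 16:00–16:15.
Keiko free within 09:00–17:00: 09:00–11:00, 13:45–14:30, 16:00–17:00.
Sven ∩ Keiko: 09:00–11:00, 13:45–14:15, 16:00–16:15.
Restricted to 10:00–16:45: 10:00–11:00, 13:45–14:15, 16:00–16:15.
Windows ≥ 90 min: (none).

none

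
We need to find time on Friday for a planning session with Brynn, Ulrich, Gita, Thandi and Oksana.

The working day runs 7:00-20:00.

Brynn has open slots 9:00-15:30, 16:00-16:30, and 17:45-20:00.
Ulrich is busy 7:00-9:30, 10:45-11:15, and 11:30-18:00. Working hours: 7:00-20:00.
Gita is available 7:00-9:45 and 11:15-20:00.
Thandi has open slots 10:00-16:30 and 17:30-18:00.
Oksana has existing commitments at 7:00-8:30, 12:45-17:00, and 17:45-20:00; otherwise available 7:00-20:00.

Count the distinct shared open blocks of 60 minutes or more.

0

Ulrich free within 07:00–20:00: 09:30–10:45, 11:15–11:30, 18:00–20:00.
Oksana free within 07:00–20:00: 08:30–12:45, 17:00–17:45.
Brynn ∩ Ulrich: 09:30–10:45, 11:15–11:30, 18:00–20:00.
Brynn ∩ Ulrich ∩ Gita: 09:30–09:45, 11:15–11:30, 18:00–20:00.
Brynn ∩ Ulrich ∩ Gita ∩ Thandi: 11:15–11:30.
Brynn ∩ Ulrich ∩ Gita ∩ Thandi ∩ Oksana: 11:15–11:30.
Windows ≥ 60 min: (none).
That's 0 windows.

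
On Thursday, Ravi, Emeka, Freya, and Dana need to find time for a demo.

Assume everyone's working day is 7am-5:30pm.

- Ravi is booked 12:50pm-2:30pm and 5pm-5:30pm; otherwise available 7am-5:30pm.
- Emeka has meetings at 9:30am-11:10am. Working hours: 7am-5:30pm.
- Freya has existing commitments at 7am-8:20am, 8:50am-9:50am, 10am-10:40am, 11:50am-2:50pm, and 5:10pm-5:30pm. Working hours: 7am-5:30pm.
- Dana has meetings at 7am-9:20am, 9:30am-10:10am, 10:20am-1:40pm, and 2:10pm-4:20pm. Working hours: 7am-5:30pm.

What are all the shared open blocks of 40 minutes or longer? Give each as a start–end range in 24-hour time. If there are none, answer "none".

16:20–17:00

Ravi free within 07:00–17:30: 07:00–12:50, 14:30–17:00.
Emeka free within 07:00–17:30: 07:00–09:30, 11:10–17:30.
Freya free within 07:00–17:30: 08:20–08:50, 09:50–10:00, 10:40–11:50, 14:50–17:10.
Dana free within 07:00–17:30: 09:20–09:30, 10:10–10:20, 13:40–14:10, 16:20–17:30.
Ravi ∩ Emeka: 07:00–09:30, 11:10–12:50, 14:30–17:00.
Ravi ∩ Emeka ∩ Freya: 08:20–08:50, 11:10–11:50, 14:50–17:00.
Ravi ∩ Emeka ∩ Freya ∩ Dana: 16:20–17:00.
Windows ≥ 40 min: 16:20–17:00.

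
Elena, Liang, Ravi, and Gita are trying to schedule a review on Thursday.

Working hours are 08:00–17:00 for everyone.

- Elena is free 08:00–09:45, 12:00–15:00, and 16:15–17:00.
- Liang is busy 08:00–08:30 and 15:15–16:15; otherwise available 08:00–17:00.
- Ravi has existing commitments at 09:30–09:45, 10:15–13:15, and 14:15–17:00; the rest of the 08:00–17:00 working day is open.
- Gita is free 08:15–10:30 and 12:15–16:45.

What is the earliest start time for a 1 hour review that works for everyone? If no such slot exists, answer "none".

08:30

Liang free within 08:00–17:00: 08:30–15:15, 16:15–17:00.
Ravi free within 08:00–17:00: 08:00–09:30, 09:45–10:15, 13:15–14:15.
Elena ∩ Liang: 08:30–09:45, 12:00–15:00, 16:15–17:00.
Elena ∩ Liang ∩ Ravi: 08:30–09:30, 13:15–14:15.
Elena ∩ Liang ∩ Ravi ∩ Gita: 08:30–09:30, 13:15–14:15.
Windows ≥ 60 min: 08:30–09:30, 13:15–14:15.
Earliest such window starts at 08:30.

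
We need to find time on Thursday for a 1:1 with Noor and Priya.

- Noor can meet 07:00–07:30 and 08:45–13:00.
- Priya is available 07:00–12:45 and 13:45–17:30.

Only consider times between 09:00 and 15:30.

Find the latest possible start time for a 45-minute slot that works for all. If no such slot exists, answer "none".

Noor ∩ Priya: 07:00–07:30, 08:45–12:45.
Restricted to 09:00–15:30: 09:00–12:45.
Windows ≥ 45 min: 09:00–12:45.
Latest start in the last window 09:00–12:45 is 12:45 − 45 min = 12:00.

12:00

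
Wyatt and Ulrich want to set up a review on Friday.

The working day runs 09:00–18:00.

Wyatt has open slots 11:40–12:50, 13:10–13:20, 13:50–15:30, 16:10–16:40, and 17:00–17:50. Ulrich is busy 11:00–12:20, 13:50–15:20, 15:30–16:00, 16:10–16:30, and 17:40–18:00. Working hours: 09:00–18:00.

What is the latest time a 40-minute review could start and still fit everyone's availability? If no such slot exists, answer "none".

17:00

Ulrich free within 09:00–18:00: 09:00–11:00, 12:20–13:50, 15:20–15:30, 16:00–16:10, 16:30–17:40.
Wyatt ∩ Ulrich: 12:20–12:50, 13:10–13:20, 15:20–15:30, 16:30–16:40, 17:00–17:40.
Windows ≥ 40 min: 17:00–17:40.
Latest start in the last window 17:00–17:40 is 17:40 − 40 min = 17:00.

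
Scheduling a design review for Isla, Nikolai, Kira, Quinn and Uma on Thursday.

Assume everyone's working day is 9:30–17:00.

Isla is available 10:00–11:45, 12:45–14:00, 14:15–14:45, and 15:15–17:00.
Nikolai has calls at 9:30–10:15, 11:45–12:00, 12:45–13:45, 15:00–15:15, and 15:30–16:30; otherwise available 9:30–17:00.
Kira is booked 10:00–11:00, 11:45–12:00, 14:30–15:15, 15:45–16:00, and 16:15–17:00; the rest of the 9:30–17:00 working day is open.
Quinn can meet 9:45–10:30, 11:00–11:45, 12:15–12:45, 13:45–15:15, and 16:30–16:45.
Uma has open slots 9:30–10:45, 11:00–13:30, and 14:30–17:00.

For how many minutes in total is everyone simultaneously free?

Nikolai free within 09:30–17:00: 10:15–11:45, 12:00–12:45, 13:45–15:00, 15:15–15:30, 16:30–17:00.
Kira free within 09:30–17:00: 09:30–10:00, 11:00–11:45, 12:00–14:30, 15:15–15:45, 16:00–16:15.
Isla ∩ Nikolai: 10:15–11:45, 13:45–14:00, 14:15–14:45, 15:15–15:30, 16:30–17:00.
Isla ∩ Nikolai ∩ Kira: 11:00–11:45, 13:45–14:00, 14:15–14:30, 15:15–15:30.
Isla ∩ Nikolai ∩ Kira ∩ Quinn: 11:00–11:45, 13:45–14:00, 14:15–14:30.
Isla ∩ Nikolai ∩ Kira ∩ Quinn ∩ Uma: 11:00–11:45.
Total common minutes: 45.

45 minutes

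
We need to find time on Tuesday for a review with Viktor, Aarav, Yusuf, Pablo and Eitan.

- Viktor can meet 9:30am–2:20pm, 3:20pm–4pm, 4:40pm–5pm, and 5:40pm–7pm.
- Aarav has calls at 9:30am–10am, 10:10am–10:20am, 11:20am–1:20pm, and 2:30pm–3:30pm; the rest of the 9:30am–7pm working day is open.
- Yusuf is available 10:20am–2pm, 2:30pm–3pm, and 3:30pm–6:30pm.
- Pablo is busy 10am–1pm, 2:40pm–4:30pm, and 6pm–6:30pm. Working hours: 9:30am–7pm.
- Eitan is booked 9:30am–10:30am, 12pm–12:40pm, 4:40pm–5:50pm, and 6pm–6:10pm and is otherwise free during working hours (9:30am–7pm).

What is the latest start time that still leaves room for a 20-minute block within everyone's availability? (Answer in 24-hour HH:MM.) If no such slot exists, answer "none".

Aarav free within 09:30–19:00: 10:00–10:10, 10:20–11:20, 13:20–14:30, 15:30–19:00.
Pablo free within 09:30–19:00: 09:30–10:00, 13:00–14:40, 16:30–18:00, 18:30–19:00.
Eitan free within 09:30–19:00: 10:30–12:00, 12:40–16:40, 17:50–18:00, 18:10–19:00.
Viktor ∩ Aarav: 10:00–10:10, 10:20–11:20, 13:20–14:20, 15:30–16:00, 16:40–17:00, 17:40–19:00.
Viktor ∩ Aarav ∩ Yusuf: 10:20–11:20, 13:20–14:00, 15:30–16:00, 16:40–17:00, 17:40–18:30.
Viktor ∩ Aarav ∩ Yusuf ∩ Pablo: 13:20–14:00, 16:40–17:00, 17:40–18:00.
Viktor ∩ Aarav ∩ Yusuf ∩ Pablo ∩ Eitan: 13:20–14:00, 17:50–18:00.
Windows ≥ 20 min: 13:20–14:00.
Latest start in the last window 13:20–14:00 is 14:00 − 20 min = 13:40.

13:40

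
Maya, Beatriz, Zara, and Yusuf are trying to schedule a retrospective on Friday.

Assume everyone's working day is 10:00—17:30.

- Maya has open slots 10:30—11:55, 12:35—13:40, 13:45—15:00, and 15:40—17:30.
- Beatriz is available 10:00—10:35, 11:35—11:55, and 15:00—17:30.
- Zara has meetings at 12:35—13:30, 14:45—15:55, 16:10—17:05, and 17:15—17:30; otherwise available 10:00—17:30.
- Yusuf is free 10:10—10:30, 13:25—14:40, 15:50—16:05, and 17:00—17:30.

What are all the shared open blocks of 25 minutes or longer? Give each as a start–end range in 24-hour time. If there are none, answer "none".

Zara free within 10:00–17:30: 10:00–12:35, 13:30–14:45, 15:55–16:10, 17:05–17:15.
Maya ∩ Beatriz: 10:30–10:35, 11:35–11:55, 15:40–17:30.
Maya ∩ Beatriz ∩ Zara: 10:30–10:35, 11:35–11:55, 15:55–16:10, 17:05–17:15.
Maya ∩ Beatriz ∩ Zara ∩ Yusuf: 15:55–16:05, 17:05–17:15.
Windows ≥ 25 min: (none).

none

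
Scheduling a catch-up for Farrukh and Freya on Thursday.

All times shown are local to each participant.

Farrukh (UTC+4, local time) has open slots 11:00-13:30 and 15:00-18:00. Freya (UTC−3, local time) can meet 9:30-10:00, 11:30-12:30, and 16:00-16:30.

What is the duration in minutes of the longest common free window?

Farrukh → UTC: 07:00–09:30, 11:00–14:00.
Freya → UTC: 12:30–13:00, 14:30–15:30, 19:00–19:30.
Farrukh ∩ Freya: 12:30–13:00.
Single common window of 30 minutes.

30 minutes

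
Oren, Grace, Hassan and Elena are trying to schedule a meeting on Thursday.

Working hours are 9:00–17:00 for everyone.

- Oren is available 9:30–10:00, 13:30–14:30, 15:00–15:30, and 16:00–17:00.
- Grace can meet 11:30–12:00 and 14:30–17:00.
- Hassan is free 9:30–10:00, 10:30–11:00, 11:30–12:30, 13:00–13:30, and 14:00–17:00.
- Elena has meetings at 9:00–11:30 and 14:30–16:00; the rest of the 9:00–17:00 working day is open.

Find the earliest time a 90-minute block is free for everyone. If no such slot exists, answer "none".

none

Elena free within 09:00–17:00: 11:30–14:30, 16:00–17:00.
Oren ∩ Grace: 15:00–15:30, 16:00–17:00.
Oren ∩ Grace ∩ Hassan: 15:00–15:30, 16:00–17:00.
Oren ∩ Grace ∩ Hassan ∩ Elena: 16:00–17:00.
Windows ≥ 90 min: (none).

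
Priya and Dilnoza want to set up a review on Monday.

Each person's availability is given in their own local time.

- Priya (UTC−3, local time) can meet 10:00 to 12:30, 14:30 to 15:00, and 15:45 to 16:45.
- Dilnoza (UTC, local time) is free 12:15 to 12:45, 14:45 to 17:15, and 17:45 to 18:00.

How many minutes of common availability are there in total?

Priya → UTC: 13:00–15:30, 17:30–18:00, 18:45–19:45.
Dilnoza → UTC: 12:15–12:45, 14:45–17:15, 17:45–18:00.
Priya ∩ Dilnoza: 14:45–15:30, 17:45–18:00.
Total common minutes: 45 + 15 = 60.

60 minutes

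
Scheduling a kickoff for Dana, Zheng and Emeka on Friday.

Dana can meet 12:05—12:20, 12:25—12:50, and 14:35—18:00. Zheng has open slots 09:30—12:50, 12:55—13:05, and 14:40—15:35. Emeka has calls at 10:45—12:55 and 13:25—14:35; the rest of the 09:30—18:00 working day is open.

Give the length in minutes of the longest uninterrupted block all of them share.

55 minutes

Emeka free within 09:30–18:00: 09:30–10:45, 12:55–13:25, 14:35–18:00.
Dana ∩ Zheng: 12:05–12:20, 12:25–12:50, 14:40–15:35.
Dana ∩ Zheng ∩ Emeka: 14:40–15:35.
Single common window of 55 minutes.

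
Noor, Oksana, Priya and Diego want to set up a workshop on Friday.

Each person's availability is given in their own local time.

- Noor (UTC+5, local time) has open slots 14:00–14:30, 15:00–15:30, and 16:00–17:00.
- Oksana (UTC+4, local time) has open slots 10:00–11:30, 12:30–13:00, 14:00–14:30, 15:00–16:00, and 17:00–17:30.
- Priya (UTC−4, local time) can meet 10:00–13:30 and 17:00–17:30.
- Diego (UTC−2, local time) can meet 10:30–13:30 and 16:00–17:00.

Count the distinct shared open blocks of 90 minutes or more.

0

Noor → UTC: 09:00–09:30, 10:00–10:30, 11:00–12:00.
Oksana → UTC: 06:00–07:30, 08:30–09:00, 10:00–10:30, 11:00–12:00, 13:00–13:30.
Priya → UTC: 14:00–17:30, 21:00–21:30.
Diego → UTC: 12:30–15:30, 18:00–19:00.
Noor ∩ Oksana: 10:00–10:30, 11:00–12:00.
Noor ∩ Oksana ∩ Priya: (none).
Noor ∩ Oksana ∩ Priya ∩ Diego: (none).
Windows ≥ 90 min: (none).
That's 0 windows.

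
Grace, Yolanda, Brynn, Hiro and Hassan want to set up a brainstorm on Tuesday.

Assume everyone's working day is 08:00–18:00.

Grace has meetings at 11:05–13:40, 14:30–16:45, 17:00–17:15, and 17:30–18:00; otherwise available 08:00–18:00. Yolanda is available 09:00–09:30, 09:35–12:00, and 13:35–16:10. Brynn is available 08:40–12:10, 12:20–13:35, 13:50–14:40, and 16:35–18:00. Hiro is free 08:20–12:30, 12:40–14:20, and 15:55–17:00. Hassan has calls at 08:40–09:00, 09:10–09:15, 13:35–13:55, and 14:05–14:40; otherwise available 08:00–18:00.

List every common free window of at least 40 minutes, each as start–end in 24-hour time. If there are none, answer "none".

09:35–11:05

Grace free within 08:00–18:00: 08:00–11:05, 13:40–14:30, 16:45–17:00, 17:15–17:30.
Hassan free within 08:00–18:00: 08:00–08:40, 09:00–09:10, 09:15–13:35, 13:55–14:05, 14:40–18:00.
Grace ∩ Yolanda: 09:00–09:30, 09:35–11:05, 13:40–14:30.
Grace ∩ Yolanda ∩ Brynn: 09:00–09:30, 09:35–11:05, 13:50–14:30.
Grace ∩ Yolanda ∩ Brynn ∩ Hiro: 09:00–09:30, 09:35–11:05, 13:50–14:20.
Grace ∩ Yolanda ∩ Brynn ∩ Hiro ∩ Hassan: 09:00–09:10, 09:15–09:30, 09:35–11:05, 13:55–14:05.
Windows ≥ 40 min: 09:35–11:05.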